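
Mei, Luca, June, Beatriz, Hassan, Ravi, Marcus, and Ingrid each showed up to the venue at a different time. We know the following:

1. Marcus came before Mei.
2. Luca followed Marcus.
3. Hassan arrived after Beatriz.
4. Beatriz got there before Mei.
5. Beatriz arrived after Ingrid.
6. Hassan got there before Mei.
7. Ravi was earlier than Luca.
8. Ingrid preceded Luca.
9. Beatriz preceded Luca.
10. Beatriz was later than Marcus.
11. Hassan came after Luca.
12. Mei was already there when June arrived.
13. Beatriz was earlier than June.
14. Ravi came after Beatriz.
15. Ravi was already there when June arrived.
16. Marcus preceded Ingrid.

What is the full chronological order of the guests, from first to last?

The constraints fix every adjacent pair, so only one ordering works:
Marcus → Ingrid → Beatriz → Ravi → Luca → Hassan → Mei → June.

Marcus, Ingrid, Beatriz, Ravi, Luca, Hassan, Mei, June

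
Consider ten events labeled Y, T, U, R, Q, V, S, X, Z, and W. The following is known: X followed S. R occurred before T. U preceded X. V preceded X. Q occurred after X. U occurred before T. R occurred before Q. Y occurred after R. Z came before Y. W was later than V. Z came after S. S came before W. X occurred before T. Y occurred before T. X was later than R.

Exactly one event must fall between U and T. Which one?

X

Tracing the constraints gives U → X → T, so X sits after U and before T.
No other event is forced both after U and before T.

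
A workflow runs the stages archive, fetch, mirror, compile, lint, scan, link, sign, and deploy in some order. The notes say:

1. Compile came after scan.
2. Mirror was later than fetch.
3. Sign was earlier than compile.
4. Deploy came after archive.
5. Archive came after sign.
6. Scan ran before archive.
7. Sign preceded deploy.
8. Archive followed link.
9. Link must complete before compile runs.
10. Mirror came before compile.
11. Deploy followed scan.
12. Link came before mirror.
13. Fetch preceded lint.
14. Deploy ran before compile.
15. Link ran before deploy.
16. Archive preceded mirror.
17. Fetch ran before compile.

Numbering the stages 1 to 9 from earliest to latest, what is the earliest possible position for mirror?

6

Archive, fetch, link, scan, and sign must all come before mirror — 5 forced predecessors.
Nothing else is forced ahead of mirror, so its earliest slot is position 5 + 1 = 6.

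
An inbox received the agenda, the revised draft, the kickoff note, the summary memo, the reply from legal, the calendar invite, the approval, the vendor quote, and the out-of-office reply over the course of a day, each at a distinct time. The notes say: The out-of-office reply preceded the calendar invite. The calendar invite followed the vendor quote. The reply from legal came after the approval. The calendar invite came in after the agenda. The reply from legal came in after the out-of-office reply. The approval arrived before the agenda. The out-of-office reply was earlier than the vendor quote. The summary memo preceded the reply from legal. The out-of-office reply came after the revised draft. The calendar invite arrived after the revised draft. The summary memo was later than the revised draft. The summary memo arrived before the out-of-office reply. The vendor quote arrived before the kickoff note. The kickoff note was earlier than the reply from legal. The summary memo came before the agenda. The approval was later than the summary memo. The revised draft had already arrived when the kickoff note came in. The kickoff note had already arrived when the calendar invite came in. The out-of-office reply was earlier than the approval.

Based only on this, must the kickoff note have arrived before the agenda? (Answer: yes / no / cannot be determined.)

No chain of stated constraints runs from the kickoff note to the agenda, and none runs from the agenda to the kickoff note either.
So the relative order of the kickoff note and the agenda is not fixed by the given facts.

cannot be determined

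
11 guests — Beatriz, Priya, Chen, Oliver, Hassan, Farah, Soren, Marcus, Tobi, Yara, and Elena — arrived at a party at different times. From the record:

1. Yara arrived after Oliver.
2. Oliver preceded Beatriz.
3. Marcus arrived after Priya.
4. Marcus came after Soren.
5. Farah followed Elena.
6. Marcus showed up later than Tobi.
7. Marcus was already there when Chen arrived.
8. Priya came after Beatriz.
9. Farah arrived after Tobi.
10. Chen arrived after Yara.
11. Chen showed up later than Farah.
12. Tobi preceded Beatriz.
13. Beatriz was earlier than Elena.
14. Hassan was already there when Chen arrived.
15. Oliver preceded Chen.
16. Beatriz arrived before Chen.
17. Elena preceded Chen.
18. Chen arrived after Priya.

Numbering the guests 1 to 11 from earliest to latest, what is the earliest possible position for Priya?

4

Beatriz, Oliver, and Tobi must all come before Priya — 3 forced predecessors.
Nothing else is forced ahead of Priya, so their earliest slot is position 3 + 1 = 4.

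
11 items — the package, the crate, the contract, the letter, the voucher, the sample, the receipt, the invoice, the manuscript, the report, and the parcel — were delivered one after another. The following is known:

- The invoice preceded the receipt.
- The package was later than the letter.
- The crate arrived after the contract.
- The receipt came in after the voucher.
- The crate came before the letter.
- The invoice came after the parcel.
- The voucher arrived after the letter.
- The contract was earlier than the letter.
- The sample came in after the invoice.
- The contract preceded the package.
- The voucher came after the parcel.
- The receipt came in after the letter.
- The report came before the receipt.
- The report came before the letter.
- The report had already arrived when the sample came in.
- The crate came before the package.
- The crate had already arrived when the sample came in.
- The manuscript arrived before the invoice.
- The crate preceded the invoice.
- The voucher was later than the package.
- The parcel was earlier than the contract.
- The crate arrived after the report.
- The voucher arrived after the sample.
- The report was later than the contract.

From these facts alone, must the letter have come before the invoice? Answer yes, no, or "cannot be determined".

cannot be determined

No chain of stated constraints runs from the letter to the invoice, and none runs from the invoice to the letter either.
So the relative order of the letter and the invoice is not fixed by the given facts.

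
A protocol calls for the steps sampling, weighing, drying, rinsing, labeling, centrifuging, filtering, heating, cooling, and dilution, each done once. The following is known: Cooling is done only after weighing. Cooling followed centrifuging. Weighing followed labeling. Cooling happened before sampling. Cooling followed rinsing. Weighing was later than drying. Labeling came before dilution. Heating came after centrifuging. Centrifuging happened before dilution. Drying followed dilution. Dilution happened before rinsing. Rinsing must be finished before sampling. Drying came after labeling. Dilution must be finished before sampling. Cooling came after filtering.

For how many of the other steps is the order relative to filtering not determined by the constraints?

7

Forced after filtering: cooling and sampling.
That leaves centrifuging, dilution, drying, heating, labeling, rinsing, and weighing with no forced order relative to filtering — 7.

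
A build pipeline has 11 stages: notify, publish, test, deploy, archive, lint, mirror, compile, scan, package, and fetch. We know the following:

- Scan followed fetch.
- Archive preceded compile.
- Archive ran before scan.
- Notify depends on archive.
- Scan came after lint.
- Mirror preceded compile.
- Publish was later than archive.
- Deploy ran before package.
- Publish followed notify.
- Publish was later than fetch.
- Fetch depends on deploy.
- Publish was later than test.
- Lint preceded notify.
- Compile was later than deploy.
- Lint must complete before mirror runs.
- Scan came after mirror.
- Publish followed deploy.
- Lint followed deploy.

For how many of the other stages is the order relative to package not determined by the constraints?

Forced before package: deploy.
That leaves archive, compile, fetch, lint, mirror, notify, publish, scan, and test with no forced order relative to package — 9.

9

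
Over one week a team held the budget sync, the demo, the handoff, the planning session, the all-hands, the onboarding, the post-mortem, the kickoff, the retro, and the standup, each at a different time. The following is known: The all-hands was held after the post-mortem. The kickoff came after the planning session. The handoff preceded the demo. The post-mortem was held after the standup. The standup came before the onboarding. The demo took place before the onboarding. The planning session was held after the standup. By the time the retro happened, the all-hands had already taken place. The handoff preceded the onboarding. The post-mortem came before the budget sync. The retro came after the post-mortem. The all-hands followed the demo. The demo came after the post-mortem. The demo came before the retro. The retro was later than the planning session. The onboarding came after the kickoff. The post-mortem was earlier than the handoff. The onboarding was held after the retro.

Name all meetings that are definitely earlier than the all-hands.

Directly stated before the all-hands: the demo and the post-mortem.
The handoff reaches the all-hands via the handoff → the demo → the all-hands.
The standup reaches the all-hands via the standup → the post-mortem → the all-hands.
No chain forces the onboarding (or any of the others) ahead of the all-hands.

the demo, the handoff, the post-mortem, the standup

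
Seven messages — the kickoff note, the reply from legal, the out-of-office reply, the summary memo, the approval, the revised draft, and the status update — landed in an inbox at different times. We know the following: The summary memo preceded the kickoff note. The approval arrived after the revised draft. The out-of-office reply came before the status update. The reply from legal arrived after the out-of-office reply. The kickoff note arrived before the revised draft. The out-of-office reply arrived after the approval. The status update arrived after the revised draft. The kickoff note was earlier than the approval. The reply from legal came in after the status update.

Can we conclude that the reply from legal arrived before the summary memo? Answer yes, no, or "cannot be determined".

no

Tracing the constraints gives the summary memo → the kickoff note → the revised draft → the status update → the reply from legal, so the summary memo must come before the reply from legal.
That means the reply from legal cannot be before the summary memo.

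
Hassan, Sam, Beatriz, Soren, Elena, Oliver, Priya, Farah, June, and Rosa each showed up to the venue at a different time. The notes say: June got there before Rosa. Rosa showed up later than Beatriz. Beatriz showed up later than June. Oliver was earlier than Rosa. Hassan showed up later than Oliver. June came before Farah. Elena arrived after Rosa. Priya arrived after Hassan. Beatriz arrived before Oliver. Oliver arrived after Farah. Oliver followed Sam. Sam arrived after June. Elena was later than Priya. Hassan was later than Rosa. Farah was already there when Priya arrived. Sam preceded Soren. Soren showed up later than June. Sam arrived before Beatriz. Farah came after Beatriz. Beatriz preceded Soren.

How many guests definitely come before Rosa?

5

Directly stated before Rosa: Beatriz, June, and Oliver.
Farah reaches Rosa via Farah → Oliver → Rosa.
Sam reaches Rosa via Sam → Beatriz → Rosa.
No chain forces Soren (or any of the others) ahead of Rosa.
That's Beatriz, Farah, June, Oliver, and Sam — 5 in all.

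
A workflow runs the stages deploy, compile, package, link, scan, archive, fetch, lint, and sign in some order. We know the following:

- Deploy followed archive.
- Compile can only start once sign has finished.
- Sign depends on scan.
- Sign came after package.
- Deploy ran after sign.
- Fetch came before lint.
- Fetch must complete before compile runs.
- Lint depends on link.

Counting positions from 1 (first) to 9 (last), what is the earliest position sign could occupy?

3

Package and scan must both come before sign — 2 forced predecessors.
Nothing else is forced ahead of sign, so its earliest slot is position 2 + 1 = 3.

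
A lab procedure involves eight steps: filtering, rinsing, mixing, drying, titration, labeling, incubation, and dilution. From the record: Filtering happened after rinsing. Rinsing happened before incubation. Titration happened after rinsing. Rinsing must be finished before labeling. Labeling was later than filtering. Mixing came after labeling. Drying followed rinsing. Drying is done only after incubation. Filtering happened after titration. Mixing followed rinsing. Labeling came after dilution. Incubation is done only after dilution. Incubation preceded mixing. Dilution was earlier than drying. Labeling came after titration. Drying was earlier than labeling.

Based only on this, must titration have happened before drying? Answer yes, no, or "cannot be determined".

cannot be determined

No chain of stated constraints runs from titration to drying, and none runs from drying to titration either.
So the relative order of titration and drying is not fixed by the given facts.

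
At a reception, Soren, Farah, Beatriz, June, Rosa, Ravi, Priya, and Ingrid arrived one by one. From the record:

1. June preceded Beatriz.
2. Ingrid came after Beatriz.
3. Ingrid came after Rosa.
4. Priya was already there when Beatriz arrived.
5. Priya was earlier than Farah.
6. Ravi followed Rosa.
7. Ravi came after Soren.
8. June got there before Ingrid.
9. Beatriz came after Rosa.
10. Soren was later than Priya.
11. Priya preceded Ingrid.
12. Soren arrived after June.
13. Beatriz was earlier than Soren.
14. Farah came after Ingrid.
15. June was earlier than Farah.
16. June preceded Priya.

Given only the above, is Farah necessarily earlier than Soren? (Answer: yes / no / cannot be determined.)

No chain of stated constraints runs from Farah to Soren, and none runs from Soren to Farah either.
So the relative order of Farah and Soren is not fixed by the given facts.

cannot be determined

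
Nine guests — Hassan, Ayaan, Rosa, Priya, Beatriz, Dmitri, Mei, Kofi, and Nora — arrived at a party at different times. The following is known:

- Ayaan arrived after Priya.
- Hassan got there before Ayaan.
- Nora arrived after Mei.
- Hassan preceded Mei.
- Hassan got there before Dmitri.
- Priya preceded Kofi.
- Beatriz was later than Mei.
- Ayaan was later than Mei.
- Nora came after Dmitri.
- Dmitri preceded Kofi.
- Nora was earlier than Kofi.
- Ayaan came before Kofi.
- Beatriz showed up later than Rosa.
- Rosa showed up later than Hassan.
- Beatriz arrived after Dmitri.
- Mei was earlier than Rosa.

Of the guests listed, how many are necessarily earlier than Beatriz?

Directly stated before Beatriz: Dmitri, Mei, and Rosa.
Hassan reaches Beatriz via Hassan → Dmitri → Beatriz.
No chain forces Priya (or any of the others) ahead of Beatriz.
That's Dmitri, Hassan, Mei, and Rosa — 4 in all.

4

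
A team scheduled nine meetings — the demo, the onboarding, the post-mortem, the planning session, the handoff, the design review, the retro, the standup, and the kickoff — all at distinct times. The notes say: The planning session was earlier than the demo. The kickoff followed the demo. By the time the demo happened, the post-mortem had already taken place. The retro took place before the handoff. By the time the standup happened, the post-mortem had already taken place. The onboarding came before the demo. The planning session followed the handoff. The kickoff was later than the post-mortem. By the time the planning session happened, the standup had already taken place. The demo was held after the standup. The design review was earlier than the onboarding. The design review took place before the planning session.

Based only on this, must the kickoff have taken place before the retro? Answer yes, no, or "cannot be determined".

Tracing the constraints gives the retro → the handoff → the planning session → the demo → the kickoff, so the retro must come before the kickoff.
That means the kickoff cannot be before the retro.

no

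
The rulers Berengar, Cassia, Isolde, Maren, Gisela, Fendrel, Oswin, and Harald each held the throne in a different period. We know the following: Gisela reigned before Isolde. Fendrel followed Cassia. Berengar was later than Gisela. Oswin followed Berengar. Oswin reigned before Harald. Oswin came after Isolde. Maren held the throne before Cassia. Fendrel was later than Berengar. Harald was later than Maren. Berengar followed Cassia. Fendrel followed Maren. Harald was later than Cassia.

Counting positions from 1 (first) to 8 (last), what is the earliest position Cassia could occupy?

2

Maren must come before Cassia — 1 forced predecessor.
Nothing else is forced ahead of Cassia, so their earliest slot is position 1 + 1 = 2.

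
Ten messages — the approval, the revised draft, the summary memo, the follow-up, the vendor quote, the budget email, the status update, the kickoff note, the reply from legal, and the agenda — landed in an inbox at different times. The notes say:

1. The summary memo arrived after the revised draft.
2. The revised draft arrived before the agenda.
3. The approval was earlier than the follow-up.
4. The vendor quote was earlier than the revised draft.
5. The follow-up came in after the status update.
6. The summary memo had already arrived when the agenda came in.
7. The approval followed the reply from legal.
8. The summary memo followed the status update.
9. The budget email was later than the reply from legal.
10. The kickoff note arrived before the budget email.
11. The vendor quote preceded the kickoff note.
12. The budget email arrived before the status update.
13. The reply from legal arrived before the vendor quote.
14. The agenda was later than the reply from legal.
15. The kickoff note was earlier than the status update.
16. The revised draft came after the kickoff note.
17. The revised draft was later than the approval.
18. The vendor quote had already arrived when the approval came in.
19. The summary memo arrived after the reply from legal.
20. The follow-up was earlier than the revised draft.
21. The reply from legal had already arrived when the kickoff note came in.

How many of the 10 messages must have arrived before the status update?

4

Directly stated before the status update: the budget email and the kickoff note.
The reply from legal reaches the status update via the reply from legal → the budget email → the status update.
The vendor quote reaches the status update via the vendor quote → the kickoff note → the status update.
No chain forces the follow-up (or any of the others) ahead of the status update.
That's the budget email, the kickoff note, the reply from legal, and the vendor quote — 4 in all.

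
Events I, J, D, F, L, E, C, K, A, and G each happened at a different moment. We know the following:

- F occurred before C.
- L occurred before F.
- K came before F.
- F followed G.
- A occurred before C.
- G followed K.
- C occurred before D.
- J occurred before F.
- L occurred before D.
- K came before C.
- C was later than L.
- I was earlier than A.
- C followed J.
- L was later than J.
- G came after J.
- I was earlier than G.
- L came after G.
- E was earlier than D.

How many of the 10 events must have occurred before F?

5

Directly stated before F: G, J, K, and L.
I reaches F via I → G → F.
That's G, I, J, K, and L — 5 in all.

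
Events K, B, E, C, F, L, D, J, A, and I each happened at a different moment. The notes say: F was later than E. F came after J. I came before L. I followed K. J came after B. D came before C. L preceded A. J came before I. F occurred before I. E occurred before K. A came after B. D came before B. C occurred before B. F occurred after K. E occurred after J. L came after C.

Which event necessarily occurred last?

Every other event has a chain of constraints placing it before A, so A is last.

A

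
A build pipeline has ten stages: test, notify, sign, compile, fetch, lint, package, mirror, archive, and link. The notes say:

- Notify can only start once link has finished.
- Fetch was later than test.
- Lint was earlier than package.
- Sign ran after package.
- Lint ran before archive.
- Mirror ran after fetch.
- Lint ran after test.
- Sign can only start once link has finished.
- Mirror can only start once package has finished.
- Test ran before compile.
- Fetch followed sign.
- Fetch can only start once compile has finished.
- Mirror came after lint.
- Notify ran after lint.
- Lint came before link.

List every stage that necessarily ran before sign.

link, lint, package, test

Directly stated before sign: link and package.
Lint reaches sign via lint → link → sign.
Test reaches sign via test → lint → link → sign.
No chain forces compile (or any of the others) ahead of sign.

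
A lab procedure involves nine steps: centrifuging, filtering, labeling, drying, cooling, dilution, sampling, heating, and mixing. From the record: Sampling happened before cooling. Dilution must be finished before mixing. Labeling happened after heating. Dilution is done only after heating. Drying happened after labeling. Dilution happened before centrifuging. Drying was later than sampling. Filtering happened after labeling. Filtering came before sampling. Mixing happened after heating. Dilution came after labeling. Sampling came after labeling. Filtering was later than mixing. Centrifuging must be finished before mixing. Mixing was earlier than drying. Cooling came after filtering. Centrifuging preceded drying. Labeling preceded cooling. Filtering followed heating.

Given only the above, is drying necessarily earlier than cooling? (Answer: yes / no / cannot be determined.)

No chain of stated constraints runs from drying to cooling, and none runs from cooling to drying either.
So the relative order of drying and cooling is not fixed by the given facts.

cannot be determined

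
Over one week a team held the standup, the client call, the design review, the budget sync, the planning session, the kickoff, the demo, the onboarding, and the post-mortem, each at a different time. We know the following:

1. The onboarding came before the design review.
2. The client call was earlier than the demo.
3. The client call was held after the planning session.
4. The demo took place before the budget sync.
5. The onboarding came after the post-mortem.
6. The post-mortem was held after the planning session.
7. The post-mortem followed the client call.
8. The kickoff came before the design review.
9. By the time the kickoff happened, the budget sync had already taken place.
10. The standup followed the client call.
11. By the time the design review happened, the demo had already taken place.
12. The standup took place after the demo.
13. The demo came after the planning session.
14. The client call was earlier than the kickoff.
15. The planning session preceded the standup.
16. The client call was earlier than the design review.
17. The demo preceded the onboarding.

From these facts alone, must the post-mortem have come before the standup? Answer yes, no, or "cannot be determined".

cannot be determined

No chain of stated constraints runs from the post-mortem to the standup, and none runs from the standup to the post-mortem either.
So the relative order of the post-mortem and the standup is not fixed by the given facts.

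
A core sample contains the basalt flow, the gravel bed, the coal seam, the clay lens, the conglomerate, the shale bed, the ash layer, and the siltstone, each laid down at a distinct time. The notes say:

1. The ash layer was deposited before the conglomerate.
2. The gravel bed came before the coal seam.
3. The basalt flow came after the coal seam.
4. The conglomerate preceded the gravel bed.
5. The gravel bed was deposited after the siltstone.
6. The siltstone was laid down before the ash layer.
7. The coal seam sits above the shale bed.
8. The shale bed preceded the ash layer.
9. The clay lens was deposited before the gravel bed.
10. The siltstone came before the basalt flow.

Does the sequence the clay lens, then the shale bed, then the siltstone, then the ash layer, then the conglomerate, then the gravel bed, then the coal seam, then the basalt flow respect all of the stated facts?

Check each stated constraint against the proposed order — e.g. the siltstone is ahead of the basalt flow; the shale bed is ahead of the coal seam. Every pair is in the required order; nothing is violated.

yes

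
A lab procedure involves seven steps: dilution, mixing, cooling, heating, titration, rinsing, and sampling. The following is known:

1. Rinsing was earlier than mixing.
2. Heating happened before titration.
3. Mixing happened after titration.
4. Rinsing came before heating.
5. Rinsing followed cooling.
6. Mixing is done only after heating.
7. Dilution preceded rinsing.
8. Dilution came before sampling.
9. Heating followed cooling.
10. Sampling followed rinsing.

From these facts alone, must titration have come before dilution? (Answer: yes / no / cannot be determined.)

Tracing the constraints gives dilution → rinsing → heating → titration, so dilution must come before titration.
That means titration cannot be before dilution.

no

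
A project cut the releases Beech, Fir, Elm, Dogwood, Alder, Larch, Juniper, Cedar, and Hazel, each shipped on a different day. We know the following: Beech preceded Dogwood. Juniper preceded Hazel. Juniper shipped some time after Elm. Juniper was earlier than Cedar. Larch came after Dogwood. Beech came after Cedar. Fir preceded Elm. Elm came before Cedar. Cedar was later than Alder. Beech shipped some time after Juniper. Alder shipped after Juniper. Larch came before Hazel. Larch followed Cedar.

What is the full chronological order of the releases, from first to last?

The constraints fix every adjacent pair, so only one ordering works:
Fir → Elm → Juniper → Alder → Cedar → Beech → Dogwood → Larch → Hazel.

Fir, Elm, Juniper, Alder, Cedar, Beech, Dogwood, Larch, Hazel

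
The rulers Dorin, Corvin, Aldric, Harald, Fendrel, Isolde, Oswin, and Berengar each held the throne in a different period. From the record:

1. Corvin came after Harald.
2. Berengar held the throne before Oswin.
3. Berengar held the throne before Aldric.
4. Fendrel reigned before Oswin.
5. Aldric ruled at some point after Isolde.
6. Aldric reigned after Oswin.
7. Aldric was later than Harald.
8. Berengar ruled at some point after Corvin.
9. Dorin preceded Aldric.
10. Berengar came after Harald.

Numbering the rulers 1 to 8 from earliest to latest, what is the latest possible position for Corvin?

5

Corvin must come before Aldric, Berengar, and Oswin — 3 rulers forced after them.
Everything else can be placed before Corvin in some valid order, so Corvin can sit as late as position 8 − 3 = 5.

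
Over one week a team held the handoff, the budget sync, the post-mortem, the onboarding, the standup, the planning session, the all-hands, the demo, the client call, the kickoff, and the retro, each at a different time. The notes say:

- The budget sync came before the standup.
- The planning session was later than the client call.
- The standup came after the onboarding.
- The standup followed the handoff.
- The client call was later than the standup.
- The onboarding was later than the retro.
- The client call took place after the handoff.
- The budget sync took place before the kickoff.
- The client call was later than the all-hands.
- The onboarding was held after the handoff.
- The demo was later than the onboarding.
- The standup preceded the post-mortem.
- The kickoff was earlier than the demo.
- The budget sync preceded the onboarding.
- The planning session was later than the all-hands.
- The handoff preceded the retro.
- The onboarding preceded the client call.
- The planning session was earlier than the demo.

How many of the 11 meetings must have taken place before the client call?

Directly stated before the client call: the all-hands, the handoff, the onboarding, and the standup.
The budget sync reaches the client call via the budget sync → the standup → the client call.
The retro reaches the client call via the retro → the onboarding → the client call.
No chain forces the planning session (or any of the others) ahead of the client call.
That's the all-hands, the budget sync, the handoff, the onboarding, the retro, and the standup — 6 in all.

6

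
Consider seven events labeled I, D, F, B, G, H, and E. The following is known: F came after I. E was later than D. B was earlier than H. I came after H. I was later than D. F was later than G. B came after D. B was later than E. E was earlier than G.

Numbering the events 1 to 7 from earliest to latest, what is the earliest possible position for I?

B, D, E, and H must all come before I — 4 forced predecessors.
Nothing else is forced ahead of I, so its earliest slot is position 4 + 1 = 5.

5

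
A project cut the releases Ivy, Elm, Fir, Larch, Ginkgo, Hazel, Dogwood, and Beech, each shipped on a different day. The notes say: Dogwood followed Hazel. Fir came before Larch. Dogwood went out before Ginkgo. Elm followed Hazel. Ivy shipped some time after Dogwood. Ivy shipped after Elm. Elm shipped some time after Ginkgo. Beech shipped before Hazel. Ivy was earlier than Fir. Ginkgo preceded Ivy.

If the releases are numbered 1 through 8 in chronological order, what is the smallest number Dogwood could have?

Beech and Hazel must both come before Dogwood — 2 forced predecessors.
Nothing else is forced ahead of Dogwood, so its earliest slot is position 2 + 1 = 3.

3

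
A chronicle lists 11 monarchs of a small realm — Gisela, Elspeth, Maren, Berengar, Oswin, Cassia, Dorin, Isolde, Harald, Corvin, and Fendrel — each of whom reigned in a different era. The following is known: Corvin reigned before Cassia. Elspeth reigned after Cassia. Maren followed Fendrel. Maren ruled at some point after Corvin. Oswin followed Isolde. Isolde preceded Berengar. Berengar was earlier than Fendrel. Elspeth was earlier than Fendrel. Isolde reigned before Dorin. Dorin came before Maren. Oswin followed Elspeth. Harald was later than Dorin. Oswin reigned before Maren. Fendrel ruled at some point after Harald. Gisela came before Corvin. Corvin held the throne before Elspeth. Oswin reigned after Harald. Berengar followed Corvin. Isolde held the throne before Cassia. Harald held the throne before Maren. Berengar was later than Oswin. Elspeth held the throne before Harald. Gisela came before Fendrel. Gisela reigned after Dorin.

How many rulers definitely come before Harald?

6

Directly stated before Harald: Dorin and Elspeth.
Cassia reaches Harald via Cassia → Elspeth → Harald.
Corvin reaches Harald via Corvin → Elspeth → Harald.
Gisela reaches Harald via Gisela → Corvin → Elspeth → Harald.
Likewise Isolde reaches Harald by chaining the stated constraints.
That's Cassia, Corvin, Dorin, Elspeth, Gisela, and Isolde — 6 in all.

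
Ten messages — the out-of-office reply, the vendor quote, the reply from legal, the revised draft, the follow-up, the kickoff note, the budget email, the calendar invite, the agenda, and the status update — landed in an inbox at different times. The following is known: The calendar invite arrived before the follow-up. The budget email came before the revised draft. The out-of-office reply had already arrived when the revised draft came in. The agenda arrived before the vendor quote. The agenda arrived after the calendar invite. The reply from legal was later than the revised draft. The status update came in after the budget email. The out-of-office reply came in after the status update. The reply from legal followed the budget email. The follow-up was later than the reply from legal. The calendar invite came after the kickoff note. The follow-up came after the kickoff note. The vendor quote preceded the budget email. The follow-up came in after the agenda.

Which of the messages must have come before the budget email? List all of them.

Directly stated before the budget email: the vendor quote.
The agenda reaches the budget email via the agenda → the vendor quote → the budget email.
The calendar invite reaches the budget email via the calendar invite → the agenda → the vendor quote → the budget email.
The kickoff note reaches the budget email via the kickoff note → the calendar invite → the agenda → the vendor quote → the budget email.
No chain forces the follow-up (or any of the others) ahead of the budget email.

the agenda, the calendar invite, the kickoff note, the vendor quote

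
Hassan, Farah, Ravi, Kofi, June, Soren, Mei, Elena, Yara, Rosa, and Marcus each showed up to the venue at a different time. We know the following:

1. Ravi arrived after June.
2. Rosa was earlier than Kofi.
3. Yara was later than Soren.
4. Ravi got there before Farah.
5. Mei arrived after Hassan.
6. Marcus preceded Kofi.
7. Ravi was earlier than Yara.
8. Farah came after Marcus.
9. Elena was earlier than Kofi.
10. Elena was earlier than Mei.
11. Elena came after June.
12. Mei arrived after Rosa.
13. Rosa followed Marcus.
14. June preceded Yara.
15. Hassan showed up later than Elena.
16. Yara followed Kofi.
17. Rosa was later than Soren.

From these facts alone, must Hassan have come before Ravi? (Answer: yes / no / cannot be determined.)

cannot be determined

No chain of stated constraints runs from Hassan to Ravi, and none runs from Ravi to Hassan either.
So the relative order of Hassan and Ravi is not fixed by the given facts.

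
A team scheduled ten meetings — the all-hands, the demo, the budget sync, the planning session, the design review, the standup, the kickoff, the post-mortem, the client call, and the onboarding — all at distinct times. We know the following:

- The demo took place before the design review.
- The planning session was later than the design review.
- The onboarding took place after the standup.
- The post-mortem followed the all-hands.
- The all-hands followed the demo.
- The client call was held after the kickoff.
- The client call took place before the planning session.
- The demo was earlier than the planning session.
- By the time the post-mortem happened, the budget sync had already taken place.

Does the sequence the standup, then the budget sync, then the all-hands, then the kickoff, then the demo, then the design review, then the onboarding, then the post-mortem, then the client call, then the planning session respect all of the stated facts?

The constraints require the demo before the all-hands, but in the proposed sequence the all-hands appears ahead of the demo. That one violation is enough.

no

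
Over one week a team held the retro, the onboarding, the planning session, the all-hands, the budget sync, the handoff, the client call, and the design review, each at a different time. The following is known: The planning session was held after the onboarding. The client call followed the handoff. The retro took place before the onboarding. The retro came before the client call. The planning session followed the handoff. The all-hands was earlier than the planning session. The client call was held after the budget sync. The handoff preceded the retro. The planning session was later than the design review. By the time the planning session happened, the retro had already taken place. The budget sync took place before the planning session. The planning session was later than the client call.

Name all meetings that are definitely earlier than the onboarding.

Directly stated before the onboarding: the retro.
The handoff reaches the onboarding via the handoff → the retro → the onboarding.
No chain forces the client call (or any of the others) ahead of the onboarding.

the handoff, the retro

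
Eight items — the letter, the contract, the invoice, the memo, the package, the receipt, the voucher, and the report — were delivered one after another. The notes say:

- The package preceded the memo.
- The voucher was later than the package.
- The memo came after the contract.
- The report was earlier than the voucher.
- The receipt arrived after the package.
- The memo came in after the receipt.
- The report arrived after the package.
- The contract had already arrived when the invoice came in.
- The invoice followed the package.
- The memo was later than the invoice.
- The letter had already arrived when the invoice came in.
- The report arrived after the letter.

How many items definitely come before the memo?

Directly stated before the memo: the contract, the invoice, the package, and the receipt.
The letter reaches the memo via the letter → the invoice → the memo.
That's the contract, the invoice, the letter, the package, and the receipt — 5 in all.

5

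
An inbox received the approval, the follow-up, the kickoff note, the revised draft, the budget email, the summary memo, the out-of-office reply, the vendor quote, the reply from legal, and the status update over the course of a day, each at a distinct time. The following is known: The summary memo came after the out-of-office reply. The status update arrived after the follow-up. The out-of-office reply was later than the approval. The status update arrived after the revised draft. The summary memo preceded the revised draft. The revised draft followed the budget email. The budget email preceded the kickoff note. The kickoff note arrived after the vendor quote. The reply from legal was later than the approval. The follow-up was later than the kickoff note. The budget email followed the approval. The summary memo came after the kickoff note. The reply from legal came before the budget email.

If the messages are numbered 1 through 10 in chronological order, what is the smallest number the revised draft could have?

The approval, the budget email, the kickoff note, the out-of-office reply, the reply from legal, the summary memo, and the vendor quote must all come before the revised draft — 7 forced predecessors.
Nothing else is forced ahead of the revised draft, so its earliest slot is position 7 + 1 = 8.

8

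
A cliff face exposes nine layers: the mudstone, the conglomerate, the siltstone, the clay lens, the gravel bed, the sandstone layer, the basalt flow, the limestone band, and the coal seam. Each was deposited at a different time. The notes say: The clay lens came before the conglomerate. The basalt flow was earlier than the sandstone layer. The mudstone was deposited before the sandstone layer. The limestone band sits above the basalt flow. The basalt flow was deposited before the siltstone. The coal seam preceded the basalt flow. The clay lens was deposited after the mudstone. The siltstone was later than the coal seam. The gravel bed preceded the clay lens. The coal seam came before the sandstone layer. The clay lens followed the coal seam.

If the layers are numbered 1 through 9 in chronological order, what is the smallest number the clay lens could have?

The coal seam, the gravel bed, and the mudstone must all come before the clay lens — 3 forced predecessors.
Nothing else is forced ahead of the clay lens, so its earliest slot is position 3 + 1 = 4.

4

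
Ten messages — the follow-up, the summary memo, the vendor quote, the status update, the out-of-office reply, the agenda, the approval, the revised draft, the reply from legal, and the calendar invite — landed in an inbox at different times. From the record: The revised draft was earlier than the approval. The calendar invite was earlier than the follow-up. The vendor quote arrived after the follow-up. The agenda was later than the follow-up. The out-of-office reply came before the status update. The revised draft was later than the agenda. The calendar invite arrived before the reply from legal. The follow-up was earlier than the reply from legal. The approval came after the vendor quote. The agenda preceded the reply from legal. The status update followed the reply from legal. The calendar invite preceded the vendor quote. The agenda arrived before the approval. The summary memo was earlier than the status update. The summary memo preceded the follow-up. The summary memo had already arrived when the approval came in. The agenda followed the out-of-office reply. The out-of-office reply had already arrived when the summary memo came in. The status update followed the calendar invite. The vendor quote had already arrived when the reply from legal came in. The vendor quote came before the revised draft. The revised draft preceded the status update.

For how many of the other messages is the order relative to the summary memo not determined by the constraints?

1

Forced before the summary memo: the out-of-office reply; forced after the summary memo: the agenda, the approval, the follow-up, the reply from legal, the revised draft, the status update, and the vendor quote.
That leaves the calendar invite with no forced order relative to the summary memo — 1.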